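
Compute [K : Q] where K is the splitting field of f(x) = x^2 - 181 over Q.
[K : Q] = 2

f(x) = x^2 - 181 factors as (x - √181)(x + √181). The splitting field is K = Q(√181). Since 181 is squarefree and > 1, it is not a perfect square, so x^2 - 181 is irreducible over Q and [Q(√181) : Q] = 2. Hence [K : Q] = 2.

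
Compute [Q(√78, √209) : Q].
[Q(√78, √209) : Q] = 4

[Q(√78):Q] = 2 (min poly x^2 - 78, irreducible since 78 is squarefree > 1). For the top step, suppose √209 ∈ Q(√78), say √209 = c + d√78 with c, d ∈ Q. Squaring: 209 = c^2 + 78d^2 + 2cd√78. Since √78 ∉ Q this forces 2cd = 0. If d = 0 then √209 = c ∈ Q, contradicting 209 squarefree > 1. If c = 0 then 209 = 78d^2, so 78·209 = (78d)^2 is a perfect square in Q — but 78·209 = 16302 is not a perfect square (since 78 and 209 are distinct squarefree integers). Contradiction. Hence √209 ∉ Q(√78), so x^2 - 209 stays irreducible over Q(√78) and [Q(√78, √209) : Q(√78)] = 2. By the tower law, [Q(√78, √209) : Q] = 2 · 2 = 4.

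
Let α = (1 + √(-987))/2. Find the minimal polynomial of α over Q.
m_α(x) = x^2 - x + 247

From 2α - 1 = √(-987), squaring gives (2α - 1)^2 = -987, i.e. 4α^2 - 4α + 1 = -987, so α^2 - α + (1 + 987)/4 = 0. Since -987 ≡ 1 (mod 4), (1 + 987)/4 = 247 ∈ Z. The polynomial x^2 - x + 247 has discriminant 1 - 4·(247) = -987, which is not a perfect square in Q (d = -987 is squarefree and ≠ 1), so x^2 - x + 247 is irreducible over Q. It is the minimal polynomial of α.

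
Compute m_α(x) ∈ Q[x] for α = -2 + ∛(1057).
m_α(x) = x^3 + 6x^2 + 12x - 1049

Set β = α + 2 = ∛(1057), so β^3 = 1057. Then (α + 2)^3 - 1057 = 0, i.e. α is a root of g(x) = (x + 2)^3 - 1057 = x^3 + 6x^2 + 12x - 1049. Since g(x) = h(x + 2) where h(x) = x^3 - 1057, and h is irreducible over Q (because 1057 is not a perfect cube, so h has no rational root, and a monic cubic with no rational root is irreducible), g is also irreducible (irreducibility is preserved under the substitution x → x + 2). Hence m_α(x) = x^3 + 6x^2 + 12x - 1049.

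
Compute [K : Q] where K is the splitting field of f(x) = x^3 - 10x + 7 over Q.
[K : Q] = 6

By the rational root test, any rational root of the monic integer polynomial f(x) = x^3 - 10x + 7 must be an integer dividing the constant term 7, i.e. one of ±{1, 7}. Evaluating: f(1) = -2, f(-1) = 16, f(7) = 280, f(-7) = -266; none is 0, so f has no rational root and is therefore irreducible over Q (a cubic with no linear factor over a field is irreducible). For an irreducible cubic, the Galois group is A_3 or S_3 according as the discriminant disc(f) = -4a^3 - 27b^2 = -4·(-10)^3 - 27·(7)^2 = 2677 is or is not a square in Q. Here disc(f) = 2677 is not a perfect square in Q, so the Galois group of f over Q is not contained in A_3 and must be all of S_3. The splitting field has degree |S_3| = 6 over Q, so [K : Q] = 6.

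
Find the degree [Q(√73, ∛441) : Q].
[Q(√73, ∛441) : Q] = 6

Let L = Q(√73, ∛441). Since Q(√73) ⊂ L and [Q(√73):Q] = 2, the tower law gives 2 | [L:Q]. Likewise Q(∛441) ⊂ L with [Q(∛441):Q] = 3 (because 441 is not a perfect cube), so 3 | [L:Q]. As gcd(2,3) = 1, [L:Q] is divisible by 6. Conversely L is generated over Q by √73 and ∛441, so [L:Q] ≤ 2·3 = 6. Therefore [Q(√73, ∛441) : Q] = 6.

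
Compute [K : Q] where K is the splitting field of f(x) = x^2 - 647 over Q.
[K : Q] = 2

f(x) = x^2 - 647 factors as (x - √647)(x + √647). The splitting field is K = Q(√647). Since 647 is squarefree and > 1, it is not a perfect square, so x^2 - 647 is irreducible over Q and [Q(√647) : Q] = 2. Hence [K : Q] = 2.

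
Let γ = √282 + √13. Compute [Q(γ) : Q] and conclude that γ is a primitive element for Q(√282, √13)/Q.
[Q(γ) : Q] = 4 (equivalently, Q(γ) = Q(√282, √13))

Obviously Q(γ) ⊆ Q(√282, √13), and [Q(√282, √13):Q] = 4 (since 282, 13 are distinct squarefree integers > 1 with 3666 not a perfect square). To show equality we compute the minimal polynomial of γ. From γ = √282 + √13: γ^2 = 282 + 2√(3666) + 13 = 295 + 2√(3666), so γ^2 - 295 = 2√(3666); squaring, (γ^2 - 295)^2 = 4·3666, i.e. γ^4 - 590γ^2 + 87025 - 14664 = 0, i.e. γ^4 - 590γ^2 + 72361 = 0. So γ is a root of x^4 - 590x^2 + 72361. This polynomial is irreducible over Q: it has no rational root (each ±√282 ± √13 is irrational), and any factorization into two quadratics over Q would force √(3666) ∈ Q (pairing opposite roots) or √282, √13 ∈ Q (other pairings), all impossible. Hence [Q(γ):Q] = 4 = [Q(√282, √13):Q], so Q(γ) = Q(√282, √13).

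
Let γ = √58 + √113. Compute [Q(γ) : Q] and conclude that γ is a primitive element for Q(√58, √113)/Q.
[Q(γ) : Q] = 4 (equivalently, Q(γ) = Q(√58, √113))

Obviously Q(γ) ⊆ Q(√58, √113), and [Q(√58, √113):Q] = 4 (since 58, 113 are distinct squarefree integers > 1 with 6554 not a perfect square). To show equality we compute the minimal polynomial of γ. From γ = √58 + √113: γ^2 = 58 + 2√(6554) + 113 = 171 + 2√(6554), so γ^2 - 171 = 2√(6554); squaring, (γ^2 - 171)^2 = 4·6554, i.e. γ^4 - 342γ^2 + 29241 - 26216 = 0, i.e. γ^4 - 342γ^2 + 3025 = 0. So γ is a root of x^4 - 342x^2 + 3025. This polynomial is irreducible over Q: it has no rational root (each ±√58 ± √113 is irrational), and any factorization into two quadratics over Q would force √(6554) ∈ Q (pairing opposite roots) or √58, √113 ∈ Q (other pairings), all impossible. Hence [Q(γ):Q] = 4 = [Q(√58, √113):Q], so Q(γ) = Q(√58, √113).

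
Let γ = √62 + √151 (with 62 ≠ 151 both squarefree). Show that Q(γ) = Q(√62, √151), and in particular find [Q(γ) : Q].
[Q(γ) : Q] = 4 (equivalently, Q(γ) = Q(√62, √151))

Obviously Q(γ) ⊆ Q(√62, √151), and [Q(√62, √151):Q] = 4 (since 62, 151 are distinct squarefree integers > 1 with 9362 not a perfect square). To show equality we compute the minimal polynomial of γ. From γ = √62 + √151: γ^2 = 62 + 2√(9362) + 151 = 213 + 2√(9362), so γ^2 - 213 = 2√(9362); squaring, (γ^2 - 213)^2 = 4·9362, i.e. γ^4 - 426γ^2 + 45369 - 37448 = 0, i.e. γ^4 - 426γ^2 + 7921 = 0. So γ is a root of x^4 - 426x^2 + 7921. This polynomial is irreducible over Q: it has no rational root (each ±√62 ± √151 is irrational), and any factorization into two quadratics over Q would force √(9362) ∈ Q (pairing opposite roots) or √62, √151 ∈ Q (other pairings), all impossible. Hence [Q(γ):Q] = 4 = [Q(√62, √151):Q], so Q(γ) = Q(√62, √151).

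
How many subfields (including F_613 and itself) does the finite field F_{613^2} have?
F_{613^2} has 2 subfields

The subfields of F_{p^n} are exactly the fields F_{p^d} for d | n (each is the fixed field of the unique index-d subgroup of Gal(F_{p^n}/F_p) ≅ Z/nZ). The divisors of n = 2 are {1, 2}, giving 2 subfields: F_{613^1}, F_{613^2}.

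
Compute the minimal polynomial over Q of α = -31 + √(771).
m_α(x) = x^2 + 62x + 190

From α + 31 = √(771), squaring gives (α + 31)^2 = 771, i.e. α^2 + 62α + 961 = 771, so α^2 + 62α + 190 = 0. The discriminant of x^2 + 62x + 190 is (62)^2 - 4·(190) = 3844 - 760 = 3084, and 4·(771) is not a perfect square in Q since 771 is squarefree and ≠ 1. Hence x^2 + 62x + 190 is irreducible over Q and is the minimal polynomial of α.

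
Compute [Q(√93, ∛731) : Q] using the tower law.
[Q(√93, ∛731) : Q] = 6

Let L = Q(√93, ∛731). Since Q(√93) ⊂ L and [Q(√93):Q] = 2, the tower law gives 2 | [L:Q]. Likewise Q(∛731) ⊂ L with [Q(∛731):Q] = 3 (because 731 is not a perfect cube), so 3 | [L:Q]. As gcd(2,3) = 1, [L:Q] is divisible by 6. Conversely L is generated over Q by √93 and ∛731, so [L:Q] ≤ 2·3 = 6. Therefore [Q(√93, ∛731) : Q] = 6.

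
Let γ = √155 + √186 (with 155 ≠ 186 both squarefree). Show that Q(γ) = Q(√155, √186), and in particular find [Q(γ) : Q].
[Q(γ) : Q] = 4 (equivalently, Q(γ) = Q(√155, √186))

Obviously Q(γ) ⊆ Q(√155, √186), and [Q(√155, √186):Q] = 4 (since 155, 186 are distinct squarefree integers > 1 with 28830 not a perfect square). To show equality we compute the minimal polynomial of γ. From γ = √155 + √186: γ^2 = 155 + 2√(28830) + 186 = 341 + 2√(28830), so γ^2 - 341 = 2√(28830); squaring, (γ^2 - 341)^2 = 4·28830, i.e. γ^4 - 682γ^2 + 116281 - 115320 = 0, i.e. γ^4 - 682γ^2 + 961 = 0. So γ is a root of x^4 - 682x^2 + 961. This polynomial is irreducible over Q: it has no rational root (each ±√155 ± √186 is irrational), and any factorization into two quadratics over Q would force √(28830) ∈ Q (pairing opposite roots) or √155, √186 ∈ Q (other pairings), all impossible. Hence [Q(γ):Q] = 4 = [Q(√155, √186):Q], so Q(γ) = Q(√155, √186).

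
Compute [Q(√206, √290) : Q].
[Q(√206, √290) : Q] = 4

[Q(√206):Q] = 2 (min poly x^2 - 206, irreducible since 206 is squarefree > 1). For the top step, suppose √290 ∈ Q(√206), say √290 = c + d√206 with c, d ∈ Q. Squaring: 290 = c^2 + 206d^2 + 2cd√206. Since √206 ∉ Q this forces 2cd = 0. If d = 0 then √290 = c ∈ Q, contradicting 290 squarefree > 1. If c = 0 then 290 = 206d^2, so 206·290 = (206d)^2 is a perfect square in Q — but 206·290 = 59740 is not a perfect square (since 206 and 290 are distinct squarefree integers). Contradiction. Hence √290 ∉ Q(√206), so x^2 - 290 stays irreducible over Q(√206) and [Q(√206, √290) : Q(√206)] = 2. By the tower law, [Q(√206, √290) : Q] = 2 · 2 = 4.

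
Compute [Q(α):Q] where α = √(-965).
[Q(α):Q] = 2

[Q(α):Q] equals the degree of the minimal polynomial of α. Here α^2 = -965 and x^2 + 965 is irreducible (d = -965 is squarefree, ≠ 1, hence not a square), so deg(m_α) = 2. Thus [Q(α):Q] = 2.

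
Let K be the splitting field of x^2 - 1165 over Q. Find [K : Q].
[K : Q] = 2

f(x) = x^2 - 1165 factors as (x - √1165)(x + √1165). The splitting field is K = Q(√1165). Since 1165 is squarefree and > 1, it is not a perfect square, so x^2 - 1165 is irreducible over Q and [Q(√1165) : Q] = 2. Hence [K : Q] = 2.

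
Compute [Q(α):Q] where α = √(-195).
[Q(α):Q] = 2

[Q(α):Q] equals the degree of the minimal polynomial of α. Here α^2 = -195 and x^2 + 195 is irreducible (d = -195 is squarefree, ≠ 1, hence not a square), so deg(m_α) = 2. Thus [Q(α):Q] = 2.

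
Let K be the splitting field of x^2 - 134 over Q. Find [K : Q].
[K : Q] = 2

f(x) = x^2 - 134 factors as (x - √134)(x + √134). The splitting field is K = Q(√134). Since 134 is squarefree and > 1, it is not a perfect square, so x^2 - 134 is irreducible over Q and [Q(√134) : Q] = 2. Hence [K : Q] = 2.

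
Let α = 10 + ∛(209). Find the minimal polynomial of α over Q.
m_α(x) = x^3 - 30x^2 + 300x - 1209

Set β = α - 10 = ∛(209), so β^3 = 209. Then (α - 10)^3 - 209 = 0, i.e. α is a root of g(x) = (x - 10)^3 - 209 = x^3 - 30x^2 + 300x - 1209. Since g(x) = h(x - 10) where h(x) = x^3 - 209, and h is irreducible over Q (because 209 is not a perfect cube, so h has no rational root, and a monic cubic with no rational root is irreducible), g is also irreducible (irreducibility is preserved under the substitution x → x - 10). Hence m_α(x) = x^3 - 30x^2 + 300x - 1209.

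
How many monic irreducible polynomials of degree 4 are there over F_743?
There are 76189386588 monic irreducible polynomials of degree 4 over F_743

Each element of F_{743^4} that lies in no proper subfield is a root of exactly one monic irreducible of degree 4 over F_743, and each such polynomial has 4 distinct roots in F_{743^4}. By Möbius inversion the count is N_743(4) = (1/4) Σ_{d|4} μ(4/d) · 743^d = (1/4)(μ(4)·743^1 + μ(2)·743^2 + μ(1)·743^4) = 304757546352/4 = 76189386588.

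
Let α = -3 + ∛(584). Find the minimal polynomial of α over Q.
m_α(x) = x^3 + 9x^2 + 27x - 557

Set β = α + 3 = ∛(584), so β^3 = 584. Then (α + 3)^3 - 584 = 0, i.e. α is a root of g(x) = (x + 3)^3 - 584 = x^3 + 9x^2 + 27x - 557. Since g(x) = h(x + 3) where h(x) = x^3 - 584, and h is irreducible over Q (because 584 is not a perfect cube, so h has no rational root, and a monic cubic with no rational root is irreducible), g is also irreducible (irreducibility is preserved under the substitution x → x + 3). Hence m_α(x) = x^3 + 9x^2 + 27x - 557.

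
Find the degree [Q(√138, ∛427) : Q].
[Q(√138, ∛427) : Q] = 6

Let L = Q(√138, ∛427). Since Q(√138) ⊂ L and [Q(√138):Q] = 2, the tower law gives 2 | [L:Q]. Likewise Q(∛427) ⊂ L with [Q(∛427):Q] = 3 (because 427 is not a perfect cube), so 3 | [L:Q]. As gcd(2,3) = 1, [L:Q] is divisible by 6. Conversely L is generated over Q by √138 and ∛427, so [L:Q] ≤ 2·3 = 6. Therefore [Q(√138, ∛427) : Q] = 6.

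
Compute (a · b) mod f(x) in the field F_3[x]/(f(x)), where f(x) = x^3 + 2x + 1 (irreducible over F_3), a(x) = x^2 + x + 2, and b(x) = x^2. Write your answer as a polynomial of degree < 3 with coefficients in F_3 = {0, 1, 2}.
a · b ≡ 2 (mod f(x))

Multiply in F_3[x]: a(x)·b(x) = (x^2 + x + 2)·(x^2) = x^4 + x^3 + 2x^2. This has degree ≥ 3, so divide by f(x) over F_3: x^4 + x^3 + 2x^2 = (x + 1)·(x^3 + 2x + 1) + (2). Hence a·b ≡ 2 (mod f). (F_3[x]/(f) is a field with 3^3 = 27 elements since f is irreducible of degree 3.)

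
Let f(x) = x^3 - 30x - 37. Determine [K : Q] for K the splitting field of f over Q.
[K : Q] = 6

By the rational root test, any rational root of the monic integer polynomial f(x) = x^3 - 30x - 37 must be an integer dividing the constant term -37, i.e. one of ±{1, 37}. Evaluating: f(1) = -66, f(-1) = -8, f(37) = 49506, f(-37) = -49580; none is 0, so f has no rational root and is therefore irreducible over Q (a cubic with no linear factor over a field is irreducible). For an irreducible cubic, the Galois group is A_3 or S_3 according as the discriminant disc(f) = -4a^3 - 27b^2 = -4·(-30)^3 - 27·(-37)^2 = 71037 is or is not a square in Q. Here disc(f) = 71037 is not a perfect square in Q, so the Galois group of f over Q is not contained in A_3 and must be all of S_3. The splitting field has degree |S_3| = 6 over Q, so [K : Q] = 6.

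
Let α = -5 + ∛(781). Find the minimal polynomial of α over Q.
m_α(x) = x^3 + 15x^2 + 75x - 656

Set β = α + 5 = ∛(781), so β^3 = 781. Then (α + 5)^3 - 781 = 0, i.e. α is a root of g(x) = (x + 5)^3 - 781 = x^3 + 15x^2 + 75x - 656. Since g(x) = h(x + 5) where h(x) = x^3 - 781, and h is irreducible over Q (because 781 is not a perfect cube, so h has no rational root, and a monic cubic with no rational root is irreducible), g is also irreducible (irreducibility is preserved under the substitution x → x + 5). Hence m_α(x) = x^3 + 15x^2 + 75x - 656.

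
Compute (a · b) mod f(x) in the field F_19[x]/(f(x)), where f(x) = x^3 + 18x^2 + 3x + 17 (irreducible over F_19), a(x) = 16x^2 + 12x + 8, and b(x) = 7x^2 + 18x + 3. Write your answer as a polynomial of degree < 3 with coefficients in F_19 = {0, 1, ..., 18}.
a · b ≡ 12x^2 + 16x + 4 (mod f(x))

Multiply in F_19[x]: a(x)·b(x) = (16x^2 + 12x + 8)·(7x^2 + 18x + 3) = 17x^4 + 11x^3 + 16x^2 + 9x + 5. This has degree ≥ 3, so divide by f(x) over F_19: 17x^4 + 11x^3 + 16x^2 + 9x + 5 = (17x + 9)·(x^3 + 18x^2 + 3x + 17) + (12x^2 + 16x + 4). Hence a·b ≡ 12x^2 + 16x + 4 (mod f). (F_19[x]/(f) is a field with 19^3 = 6859 elements since f is irreducible of degree 3.)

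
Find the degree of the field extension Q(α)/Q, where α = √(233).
[Q(α):Q] = 2

[Q(α):Q] equals the degree of the minimal polynomial of α. Here α^2 = 233 and x^2 - 233 is irreducible (d = 233 is squarefree, ≠ 1, hence not a square), so deg(m_α) = 2. Thus [Q(α):Q] = 2.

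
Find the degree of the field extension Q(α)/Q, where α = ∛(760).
[Q(α):Q] = 3

The minimal polynomial of α is x^3 - 760, irreducible over Q since 760 is not a perfect cube (so x^3 - 760 has no rational root). Hence [Q(α):Q] = deg(m_α) = 3.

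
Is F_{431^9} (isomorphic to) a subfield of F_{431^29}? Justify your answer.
No: F_{431^9} is not a subfield of F_{431^29}

F_{p^m} embeds in F_{p^n} iff m | n. Here 9 ∤ 29 (since 29 = 3·9 + 2 with remainder 2 ≠ 0), so F_{431^9} is not a subfield of F_{431^29}. Equivalently: if it were, the tower law would give 9 = [F_{431^9}:F_431] dividing [F_{431^29}:F_431] = 29, contradiction.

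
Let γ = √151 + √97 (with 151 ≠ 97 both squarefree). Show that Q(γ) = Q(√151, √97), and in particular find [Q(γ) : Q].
[Q(γ) : Q] = 4 (equivalently, Q(γ) = Q(√151, √97))

Obviously Q(γ) ⊆ Q(√151, √97), and [Q(√151, √97):Q] = 4 (since 151, 97 are distinct squarefree integers > 1 with 14647 not a perfect square). To show equality we compute the minimal polynomial of γ. From γ = √151 + √97: γ^2 = 151 + 2√(14647) + 97 = 248 + 2√(14647), so γ^2 - 248 = 2√(14647); squaring, (γ^2 - 248)^2 = 4·14647, i.e. γ^4 - 496γ^2 + 61504 - 58588 = 0, i.e. γ^4 - 496γ^2 + 2916 = 0. So γ is a root of x^4 - 496x^2 + 2916. This polynomial is irreducible over Q: it has no rational root (each ±√151 ± √97 is irrational), and any factorization into two quadratics over Q would force √(14647) ∈ Q (pairing opposite roots) or √151, √97 ∈ Q (other pairings), all impossible. Hence [Q(γ):Q] = 4 = [Q(√151, √97):Q], so Q(γ) = Q(√151, √97).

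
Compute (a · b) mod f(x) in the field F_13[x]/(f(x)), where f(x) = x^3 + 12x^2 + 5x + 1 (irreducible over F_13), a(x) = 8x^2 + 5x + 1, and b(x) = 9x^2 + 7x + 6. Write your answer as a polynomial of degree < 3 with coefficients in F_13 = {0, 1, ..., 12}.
a · b ≡ 9x^2 + 10x + 2 (mod f(x))

Multiply in F_13[x]: a(x)·b(x) = (8x^2 + 5x + 1)·(9x^2 + 7x + 6) = 7x^4 + 10x^3 + x^2 + 11x + 6. This has degree ≥ 3, so divide by f(x) over F_13: 7x^4 + 10x^3 + x^2 + 11x + 6 = (7x + 4)·(x^3 + 12x^2 + 5x + 1) + (9x^2 + 10x + 2). Hence a·b ≡ 9x^2 + 10x + 2 (mod f). (F_13[x]/(f) is a field with 13^3 = 2197 elements since f is irreducible of degree 3.)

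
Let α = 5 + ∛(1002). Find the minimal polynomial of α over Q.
m_α(x) = x^3 - 15x^2 + 75x - 1127

Set β = α - 5 = ∛(1002), so β^3 = 1002. Then (α - 5)^3 - 1002 = 0, i.e. α is a root of g(x) = (x - 5)^3 - 1002 = x^3 - 15x^2 + 75x - 1127. Since g(x) = h(x - 5) where h(x) = x^3 - 1002, and h is irreducible over Q (because 1002 is not a perfect cube, so h has no rational root, and a monic cubic with no rational root is irreducible), g is also irreducible (irreducibility is preserved under the substitution x → x - 5). Hence m_α(x) = x^3 - 15x^2 + 75x - 1127.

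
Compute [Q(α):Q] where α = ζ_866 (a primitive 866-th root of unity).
[Q(α):Q] = 432

The minimal polynomial of ζ_866 over Q is the 866-th cyclotomic polynomial Φ_866(x), which is irreducible over Q and has degree φ(866) = 432. Hence [Q(α):Q] = φ(866) = 432.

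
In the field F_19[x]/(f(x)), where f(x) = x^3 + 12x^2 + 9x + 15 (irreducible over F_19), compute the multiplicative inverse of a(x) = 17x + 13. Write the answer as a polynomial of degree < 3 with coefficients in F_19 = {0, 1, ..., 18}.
a(x)^(-1) ≡ 4x^2 + 17x + 4 (mod f(x))

Since f is irreducible over F_19, F_19[x]/(f) is a field and a(x) ≠ 0 has an inverse. Apply the extended Euclidean algorithm to f(x) and a(x) in F_19[x]: f(x) = (9x^2 + 5x + 9)·a(x) + (12). The last nonzero remainder is the constant 12 = gcd(f, a) in F_19. Back-substituting through the division chain expresses 12 = s(x)·a(x) + t(x)·f(x) with s(x) ≡ 10x^2 + 14x + 10 (mod f), so (10x^2 + 14x + 10)·a(x) ≡ 12 (mod f). Multiplying by 12^(-1) ≡ 8 in F_19 gives a(x)^(-1) ≡ 8·(10x^2 + 14x + 10) ≡ 4x^2 + 17x + 4 (mod f). Check: (17x + 13)·(4x^2 + 17x + 4) = 11x^3 + 18x^2 + 4x + 14 ≡ 1 (mod x^3 + 12x^2 + 9x + 15).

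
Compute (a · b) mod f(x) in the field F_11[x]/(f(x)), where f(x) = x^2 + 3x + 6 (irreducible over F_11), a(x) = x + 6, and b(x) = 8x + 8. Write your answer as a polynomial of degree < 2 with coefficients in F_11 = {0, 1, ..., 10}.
a · b ≡ 10x (mod f(x))

Multiply in F_11[x]: a(x)·b(x) = (x + 6)·(8x + 8) = 8x^2 + x + 4. This has degree ≥ 2, so divide by f(x) over F_11: 8x^2 + x + 4 = (8)·(x^2 + 3x + 6) + (10x). Hence a·b ≡ 10x (mod f). (F_11[x]/(f) is a field with 11^2 = 121 elements since f is irreducible of degree 2.)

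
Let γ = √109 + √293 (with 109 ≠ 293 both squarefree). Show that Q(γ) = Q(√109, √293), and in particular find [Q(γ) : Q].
[Q(γ) : Q] = 4 (equivalently, Q(γ) = Q(√109, √293))

Obviously Q(γ) ⊆ Q(√109, √293), and [Q(√109, √293):Q] = 4 (since 109, 293 are distinct squarefree integers > 1 with 31937 not a perfect square). To show equality we compute the minimal polynomial of γ. From γ = √109 + √293: γ^2 = 109 + 2√(31937) + 293 = 402 + 2√(31937), so γ^2 - 402 = 2√(31937); squaring, (γ^2 - 402)^2 = 4·31937, i.e. γ^4 - 804γ^2 + 161604 - 127748 = 0, i.e. γ^4 - 804γ^2 + 33856 = 0. So γ is a root of x^4 - 804x^2 + 33856. This polynomial is irreducible over Q: it has no rational root (each ±√109 ± √293 is irrational), and any factorization into two quadratics over Q would force √(31937) ∈ Q (pairing opposite roots) or √109, √293 ∈ Q (other pairings), all impossible. Hence [Q(γ):Q] = 4 = [Q(√109, √293):Q], so Q(γ) = Q(√109, √293).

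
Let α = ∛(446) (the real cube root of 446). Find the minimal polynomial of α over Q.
m_α(x) = x^3 - 446

α satisfies α^3 = 446, so x^3 - 446 annihilates α. By the rational root test, a rational root p/q (in lowest terms) of x^3 - 446 would satisfy p^3 = 446 q^3, forcing q = 1 and p^3 = 446; but 446 is not a perfect cube, contradiction. A monic cubic over Q with no rational root is irreducible (any nontrivial factorization would include a linear factor). Hence x^3 - 446 is the minimal polynomial of α, and in particular [Q(α):Q] = 3.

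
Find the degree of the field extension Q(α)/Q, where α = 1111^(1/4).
[Q(α):Q] = 4

α is a root of x^4 - 1111. By Eisenstein's criterion at the prime p = 11 (which divides the constant term 1111 but p^2 = 121 does not, since 1111 is squarefree), x^4 - 1111 is irreducible over Q. Hence [Q(α):Q] = 4.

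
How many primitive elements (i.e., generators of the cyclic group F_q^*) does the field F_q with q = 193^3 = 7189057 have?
There are φ(7189056) = 2052864 primitive elements

F_q^* is cyclic of order q - 1 = 7189056. A cyclic group of order m has exactly φ(m) generators. Here m = 7189056 = 2^6 · 3^2 · 7 · 1783, so the number of primitive elements is φ(7189056) = 2052864.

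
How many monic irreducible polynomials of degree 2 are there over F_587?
There are 171991 monic irreducible polynomials of degree 2 over F_587

Each element of F_{587^2} that lies in no proper subfield is a root of exactly one monic irreducible of degree 2 over F_587, and each such polynomial has 2 distinct roots in F_{587^2}. By Möbius inversion the count is N_587(2) = (1/2) Σ_{d|2} μ(2/d) · 587^d = (1/2)(μ(2)·587^1 + μ(1)·587^2) = 343982/2 = 171991.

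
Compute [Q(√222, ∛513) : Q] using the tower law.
[Q(√222, ∛513) : Q] = 6

Let L = Q(√222, ∛513). Since Q(√222) ⊂ L and [Q(√222):Q] = 2, the tower law gives 2 | [L:Q]. Likewise Q(∛513) ⊂ L with [Q(∛513):Q] = 3 (because 513 is not a perfect cube), so 3 | [L:Q]. As gcd(2,3) = 1, [L:Q] is divisible by 6. Conversely L is generated over Q by √222 and ∛513, so [L:Q] ≤ 2·3 = 6. Therefore [Q(√222, ∛513) : Q] = 6.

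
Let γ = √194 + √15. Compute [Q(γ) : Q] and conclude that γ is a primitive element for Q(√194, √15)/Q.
[Q(γ) : Q] = 4 (equivalently, Q(γ) = Q(√194, √15))

Obviously Q(γ) ⊆ Q(√194, √15), and [Q(√194, √15):Q] = 4 (since 194, 15 are distinct squarefree integers > 1 with 2910 not a perfect square). To show equality we compute the minimal polynomial of γ. From γ = √194 + √15: γ^2 = 194 + 2√(2910) + 15 = 209 + 2√(2910), so γ^2 - 209 = 2√(2910); squaring, (γ^2 - 209)^2 = 4·2910, i.e. γ^4 - 418γ^2 + 43681 - 11640 = 0, i.e. γ^4 - 418γ^2 + 32041 = 0. So γ is a root of x^4 - 418x^2 + 32041. This polynomial is irreducible over Q: it has no rational root (each ±√194 ± √15 is irrational), and any factorization into two quadratics over Q would force √(2910) ∈ Q (pairing opposite roots) or √194, √15 ∈ Q (other pairings), all impossible. Hence [Q(γ):Q] = 4 = [Q(√194, √15):Q], so Q(γ) = Q(√194, √15).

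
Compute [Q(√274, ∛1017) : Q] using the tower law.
[Q(√274, ∛1017) : Q] = 6

Let L = Q(√274, ∛1017). Since Q(√274) ⊂ L and [Q(√274):Q] = 2, the tower law gives 2 | [L:Q]. Likewise Q(∛1017) ⊂ L with [Q(∛1017):Q] = 3 (because 1017 is not a perfect cube), so 3 | [L:Q]. As gcd(2,3) = 1, [L:Q] is divisible by 6. Conversely L is generated over Q by √274 and ∛1017, so [L:Q] ≤ 2·3 = 6. Therefore [Q(√274, ∛1017) : Q] = 6.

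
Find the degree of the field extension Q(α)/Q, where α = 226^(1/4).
[Q(α):Q] = 4

α is a root of x^4 - 226. By Eisenstein's criterion at the prime p = 2 (which divides the constant term 226 but p^2 = 4 does not, since 226 is squarefree), x^4 - 226 is irreducible over Q. Hence [Q(α):Q] = 4.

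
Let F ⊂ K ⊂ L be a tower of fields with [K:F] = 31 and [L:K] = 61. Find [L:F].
[L:F] = 1891

The tower law says that for any tower of field extensions F ⊂ K ⊂ L with finite degrees, [L:F] = [L:K] · [K:F]. Here this gives [L:F] = 61 · 31 = 1891.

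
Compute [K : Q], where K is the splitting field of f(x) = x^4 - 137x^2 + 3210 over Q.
[K : Q] = 4

Solving the quadratic in x^2: x^2 = (137 ± √(137^2 - 4·3210))/2 = (137 ± √5929)/2 = (137 ± 77)/2, giving x^2 = 107 or x^2 = 30. So f(x) = (x^2 - 107)(x^2 - 30) and the roots of f are ±√107, ±√30. Hence the splitting field is K = Q(√107, √30). Since 107 and 30 are distinct squarefree integers > 1, their product 3210 is not a perfect square, so √30 ∉ Q(√107). By the tower law [K:Q] = [Q(√107,√30):Q(√107)] · [Q(√107):Q] = 2 · 2 = 4.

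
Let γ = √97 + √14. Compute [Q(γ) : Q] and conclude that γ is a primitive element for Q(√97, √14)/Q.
[Q(γ) : Q] = 4 (equivalently, Q(γ) = Q(√97, √14))

Obviously Q(γ) ⊆ Q(√97, √14), and [Q(√97, √14):Q] = 4 (since 97, 14 are distinct squarefree integers > 1 with 1358 not a perfect square). To show equality we compute the minimal polynomial of γ. From γ = √97 + √14: γ^2 = 97 + 2√(1358) + 14 = 111 + 2√(1358), so γ^2 - 111 = 2√(1358); squaring, (γ^2 - 111)^2 = 4·1358, i.e. γ^4 - 222γ^2 + 12321 - 5432 = 0, i.e. γ^4 - 222γ^2 + 6889 = 0. So γ is a root of x^4 - 222x^2 + 6889. This polynomial is irreducible over Q: it has no rational root (each ±√97 ± √14 is irrational), and any factorization into two quadratics over Q would force √(1358) ∈ Q (pairing opposite roots) or √97, √14 ∈ Q (other pairings), all impossible. Hence [Q(γ):Q] = 4 = [Q(√97, √14):Q], so Q(γ) = Q(√97, √14).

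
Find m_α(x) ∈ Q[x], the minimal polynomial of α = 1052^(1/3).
m_α(x) = x^3 - 1052

α satisfies α^3 = 1052, so x^3 - 1052 annihilates α. By the rational root test, a rational root p/q (in lowest terms) of x^3 - 1052 would satisfy p^3 = 1052 q^3, forcing q = 1 and p^3 = 1052; but 1052 is not a perfect cube, contradiction. A monic cubic over Q with no rational root is irreducible (any nontrivial factorization would include a linear factor). Hence x^3 - 1052 is the minimal polynomial of α, and in particular [Q(α):Q] = 3.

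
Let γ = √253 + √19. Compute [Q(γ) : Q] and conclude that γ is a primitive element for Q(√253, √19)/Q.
[Q(γ) : Q] = 4 (equivalently, Q(γ) = Q(√253, √19))

Obviously Q(γ) ⊆ Q(√253, √19), and [Q(√253, √19):Q] = 4 (since 253, 19 are distinct squarefree integers > 1 with 4807 not a perfect square). To show equality we compute the minimal polynomial of γ. From γ = √253 + √19: γ^2 = 253 + 2√(4807) + 19 = 272 + 2√(4807), so γ^2 - 272 = 2√(4807); squaring, (γ^2 - 272)^2 = 4·4807, i.e. γ^4 - 544γ^2 + 73984 - 19228 = 0, i.e. γ^4 - 544γ^2 + 54756 = 0. So γ is a root of x^4 - 544x^2 + 54756. This polynomial is irreducible over Q: it has no rational root (each ±√253 ± √19 is irrational), and any factorization into two quadratics over Q would force √(4807) ∈ Q (pairing opposite roots) or √253, √19 ∈ Q (other pairings), all impossible. Hence [Q(γ):Q] = 4 = [Q(√253, √19):Q], so Q(γ) = Q(√253, √19).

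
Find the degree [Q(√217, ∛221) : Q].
[Q(√217, ∛221) : Q] = 6

Let L = Q(√217, ∛221). Since Q(√217) ⊂ L and [Q(√217):Q] = 2, the tower law gives 2 | [L:Q]. Likewise Q(∛221) ⊂ L with [Q(∛221):Q] = 3 (because 221 is not a perfect cube), so 3 | [L:Q]. As gcd(2,3) = 1, [L:Q] is divisible by 6. Conversely L is generated over Q by √217 and ∛221, so [L:Q] ≤ 2·3 = 6. Therefore [Q(√217, ∛221) : Q] = 6.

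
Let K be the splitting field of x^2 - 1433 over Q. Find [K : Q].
[K : Q] = 2

f(x) = x^2 - 1433 factors as (x - √1433)(x + √1433). The splitting field is K = Q(√1433). Since 1433 is squarefree and > 1, it is not a perfect square, so x^2 - 1433 is irreducible over Q and [Q(√1433) : Q] = 2. Hence [K : Q] = 2.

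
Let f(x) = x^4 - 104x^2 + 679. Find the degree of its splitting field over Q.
[K : Q] = 4

Solving the quadratic in x^2: x^2 = (104 ± √(104^2 - 4·679))/2 = (104 ± √8100)/2 = (104 ± 90)/2, giving x^2 = 97 or x^2 = 7. So f(x) = (x^2 - 97)(x^2 - 7) and the roots of f are ±√97, ±√7. Hence the splitting field is K = Q(√97, √7). Since 97 and 7 are distinct squarefree integers > 1, their product 679 is not a perfect square, so √7 ∉ Q(√97). By the tower law [K:Q] = [Q(√97,√7):Q(√97)] · [Q(√97):Q] = 2 · 2 = 4.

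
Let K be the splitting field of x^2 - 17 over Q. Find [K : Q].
[K : Q] = 2

f(x) = x^2 - 17 factors as (x - √17)(x + √17). The splitting field is K = Q(√17). Since 17 is squarefree and > 1, it is not a perfect square, so x^2 - 17 is irreducible over Q and [Q(√17) : Q] = 2. Hence [K : Q] = 2.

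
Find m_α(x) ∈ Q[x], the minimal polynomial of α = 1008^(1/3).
m_α(x) = x^3 - 1008

α satisfies α^3 = 1008, so x^3 - 1008 annihilates α. By the rational root test, a rational root p/q (in lowest terms) of x^3 - 1008 would satisfy p^3 = 1008 q^3, forcing q = 1 and p^3 = 1008; but 1008 is not a perfect cube, contradiction. A monic cubic over Q with no rational root is irreducible (any nontrivial factorization would include a linear factor). Hence x^3 - 1008 is the minimal polynomial of α, and in particular [Q(α):Q] = 3.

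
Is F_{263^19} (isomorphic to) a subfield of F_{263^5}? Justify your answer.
No: F_{263^19} is not a subfield of F_{263^5}

F_{p^m} embeds in F_{p^n} iff m | n. Here 19 ∤ 5 (since 5 = 0·19 + 5 with remainder 5 ≠ 0), so F_{263^19} is not a subfield of F_{263^5}. Equivalently: if it were, the tower law would give 19 = [F_{263^19}:F_263] dividing [F_{263^5}:F_263] = 5, contradiction.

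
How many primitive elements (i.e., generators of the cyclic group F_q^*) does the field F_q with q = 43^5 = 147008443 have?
There are φ(147008442) = 42002400 primitive elements

F_q^* is cyclic of order q - 1 = 147008442. A cyclic group of order m has exactly φ(m) generators. Here m = 147008442 = 2 · 3 · 7 · 3500201, so the number of primitive elements is φ(147008442) = 42002400.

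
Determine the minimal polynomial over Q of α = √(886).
m_α(x) = x^2 - 886

α satisfies α^2 - 886 = 0, so x^2 - 886 annihilates α. Since d = 886 is squarefree and ≠ 1, it is not a perfect square in Q, so x^2 - 886 has no rational root and is therefore irreducible over Q (a degree-2 polynomial over a field is irreducible iff it has no root). Hence m_α(x) = x^2 - 886.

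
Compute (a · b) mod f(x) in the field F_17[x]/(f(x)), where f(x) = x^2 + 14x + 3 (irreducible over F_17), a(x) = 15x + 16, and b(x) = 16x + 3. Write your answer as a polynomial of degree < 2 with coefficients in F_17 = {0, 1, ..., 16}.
a · b ≡ x + 8 (mod f(x))

Multiply in F_17[x]: a(x)·b(x) = (15x + 16)·(16x + 3) = 2x^2 + 12x + 14. This has degree ≥ 2, so divide by f(x) over F_17: 2x^2 + 12x + 14 = (2)·(x^2 + 14x + 3) + (x + 8). Hence a·b ≡ x + 8 (mod f). (F_17[x]/(f) is a field with 17^2 = 289 elements since f is irreducible of degree 2.)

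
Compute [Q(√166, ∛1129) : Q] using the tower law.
[Q(√166, ∛1129) : Q] = 6

Let L = Q(√166, ∛1129). Since Q(√166) ⊂ L and [Q(√166):Q] = 2, the tower law gives 2 | [L:Q]. Likewise Q(∛1129) ⊂ L with [Q(∛1129):Q] = 3 (because 1129 is not a perfect cube), so 3 | [L:Q]. As gcd(2,3) = 1, [L:Q] is divisible by 6. Conversely L is generated over Q by √166 and ∛1129, so [L:Q] ≤ 2·3 = 6. Therefore [Q(√166, ∛1129) : Q] = 6.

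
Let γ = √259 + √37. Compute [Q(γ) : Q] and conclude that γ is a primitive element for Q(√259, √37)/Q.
[Q(γ) : Q] = 4 (equivalently, Q(γ) = Q(√259, √37))

Obviously Q(γ) ⊆ Q(√259, √37), and [Q(√259, √37):Q] = 4 (since 259, 37 are distinct squarefree integers > 1 with 9583 not a perfect square). To show equality we compute the minimal polynomial of γ. From γ = √259 + √37: γ^2 = 259 + 2√(9583) + 37 = 296 + 2√(9583), so γ^2 - 296 = 2√(9583); squaring, (γ^2 - 296)^2 = 4·9583, i.e. γ^4 - 592γ^2 + 87616 - 38332 = 0, i.e. γ^4 - 592γ^2 + 49284 = 0. So γ is a root of x^4 - 592x^2 + 49284. This polynomial is irreducible over Q: it has no rational root (each ±√259 ± √37 is irrational), and any factorization into two quadratics over Q would force √(9583) ∈ Q (pairing opposite roots) or √259, √37 ∈ Q (other pairings), all impossible. Hence [Q(γ):Q] = 4 = [Q(√259, √37):Q], so Q(γ) = Q(√259, √37).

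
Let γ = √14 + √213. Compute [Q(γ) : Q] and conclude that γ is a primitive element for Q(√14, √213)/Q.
[Q(γ) : Q] = 4 (equivalently, Q(γ) = Q(√14, √213))

Obviously Q(γ) ⊆ Q(√14, √213), and [Q(√14, √213):Q] = 4 (since 14, 213 are distinct squarefree integers > 1 with 2982 not a perfect square). To show equality we compute the minimal polynomial of γ. From γ = √14 + √213: γ^2 = 14 + 2√(2982) + 213 = 227 + 2√(2982), so γ^2 - 227 = 2√(2982); squaring, (γ^2 - 227)^2 = 4·2982, i.e. γ^4 - 454γ^2 + 51529 - 11928 = 0, i.e. γ^4 - 454γ^2 + 39601 = 0. So γ is a root of x^4 - 454x^2 + 39601. This polynomial is irreducible over Q: it has no rational root (each ±√14 ± √213 is irrational), and any factorization into two quadratics over Q would force √(2982) ∈ Q (pairing opposite roots) or √14, √213 ∈ Q (other pairings), all impossible. Hence [Q(γ):Q] = 4 = [Q(√14, √213):Q], so Q(γ) = Q(√14, √213).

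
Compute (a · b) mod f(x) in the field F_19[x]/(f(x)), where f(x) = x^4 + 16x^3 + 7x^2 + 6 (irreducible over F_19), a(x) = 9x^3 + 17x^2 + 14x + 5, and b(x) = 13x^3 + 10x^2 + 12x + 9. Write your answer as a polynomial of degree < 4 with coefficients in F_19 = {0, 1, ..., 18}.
a · b ≡ 15x^3 + 3x^2 + 14x + 11 (mod f(x))

Multiply in F_19[x]: a(x)·b(x) = (9x^3 + 17x^2 + 14x + 5)·(13x^3 + 10x^2 + 12x + 9) = 3x^6 + 7x^5 + 4x^4 + 15x^3 + 10x^2 + 15x + 7. This has degree ≥ 4, so divide by f(x) over F_19: 3x^6 + 7x^5 + 4x^4 + 15x^3 + 10x^2 + 15x + 7 = (3x^2 + 16x + 12)·(x^4 + 16x^3 + 7x^2 + 6) + (15x^3 + 3x^2 + 14x + 11). Hence a·b ≡ 15x^3 + 3x^2 + 14x + 11 (mod f). (F_19[x]/(f) is a field with 19^4 = 130321 elements since f is irreducible of degree 4.)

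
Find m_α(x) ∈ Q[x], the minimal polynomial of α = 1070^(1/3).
m_α(x) = x^3 - 1070

α satisfies α^3 = 1070, so x^3 - 1070 annihilates α. By the rational root test, a rational root p/q (in lowest terms) of x^3 - 1070 would satisfy p^3 = 1070 q^3, forcing q = 1 and p^3 = 1070; but 1070 is not a perfect cube, contradiction. A monic cubic over Q with no rational root is irreducible (any nontrivial factorization would include a linear factor). Hence x^3 - 1070 is the minimal polynomial of α, and in particular [Q(α):Q] = 3.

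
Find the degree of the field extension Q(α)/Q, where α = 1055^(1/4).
[Q(α):Q] = 4

α is a root of x^4 - 1055. By Eisenstein's criterion at the prime p = 5 (which divides the constant term 1055 but p^2 = 25 does not, since 1055 is squarefree), x^4 - 1055 is irreducible over Q. Hence [Q(α):Q] = 4.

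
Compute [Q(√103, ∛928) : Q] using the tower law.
[Q(√103, ∛928) : Q] = 6

Let L = Q(√103, ∛928). Since Q(√103) ⊂ L and [Q(√103):Q] = 2, the tower law gives 2 | [L:Q]. Likewise Q(∛928) ⊂ L with [Q(∛928):Q] = 3 (because 928 is not a perfect cube), so 3 | [L:Q]. As gcd(2,3) = 1, [L:Q] is divisible by 6. Conversely L is generated over Q by √103 and ∛928, so [L:Q] ≤ 2·3 = 6. Therefore [Q(√103, ∛928) : Q] = 6.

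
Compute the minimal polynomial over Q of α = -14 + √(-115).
m_α(x) = x^2 + 28x + 311

From α + 14 = √(-115), squaring gives (α + 14)^2 = -115, i.e. α^2 + 28α + 196 = -115, so α^2 + 28α + 311 = 0. The discriminant of x^2 + 28x + 311 is (28)^2 - 4·(311) = 784 - 1244 = -460, and 4·(-115) is not a perfect square in Q since -115 is squarefree and ≠ 1. Hence x^2 + 28x + 311 is irreducible over Q and is the minimal polynomial of α.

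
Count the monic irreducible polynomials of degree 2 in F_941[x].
There are 442270 monic irreducible polynomials of degree 2 over F_941

Each element of F_{941^2} that lies in no proper subfield is a root of exactly one monic irreducible of degree 2 over F_941, and each such polynomial has 2 distinct roots in F_{941^2}. By Möbius inversion the count is N_941(2) = (1/2) Σ_{d|2} μ(2/d) · 941^d = (1/2)(μ(2)·941^1 + μ(1)·941^2) = 884540/2 = 442270.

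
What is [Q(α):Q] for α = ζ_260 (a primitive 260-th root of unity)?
[Q(α):Q] = 96

The minimal polynomial of ζ_260 over Q is the 260-th cyclotomic polynomial Φ_260(x), which is irreducible over Q and has degree φ(260) = 96. Hence [Q(α):Q] = φ(260) = 96.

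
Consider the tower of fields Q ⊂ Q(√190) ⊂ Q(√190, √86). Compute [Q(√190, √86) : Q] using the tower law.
[Q(√190, √86) : Q] = 4

[Q(√190):Q] = 2 (min poly x^2 - 190, irreducible since 190 is squarefree > 1). For the top step, suppose √86 ∈ Q(√190), say √86 = c + d√190 with c, d ∈ Q. Squaring: 86 = c^2 + 190d^2 + 2cd√190. Since √190 ∉ Q this forces 2cd = 0. If d = 0 then √86 = c ∈ Q, contradicting 86 squarefree > 1. If c = 0 then 86 = 190d^2, so 190·86 = (190d)^2 is a perfect square in Q — but 190·86 = 16340 is not a perfect square (since 190 and 86 are distinct squarefree integers). Contradiction. Hence √86 ∉ Q(√190), so x^2 - 86 stays irreducible over Q(√190) and [Q(√190, √86) : Q(√190)] = 2. By the tower law, [Q(√190, √86) : Q] = 2 · 2 = 4.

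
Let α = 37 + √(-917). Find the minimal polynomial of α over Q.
m_α(x) = x^2 - 74x + 2286

From α - 37 = √(-917), squaring gives (α - 37)^2 = -917, i.e. α^2 - 74α + 1369 = -917, so α^2 - 74α + 2286 = 0. The discriminant of x^2 - 74x + 2286 is (-74)^2 - 4·(2286) = 5476 - 9144 = -3668, and 4·(-917) is not a perfect square in Q since -917 is squarefree and ≠ 1. Hence x^2 - 74x + 2286 is irreducible over Q and is the minimal polynomial of α.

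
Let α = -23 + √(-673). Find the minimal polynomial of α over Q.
m_α(x) = x^2 + 46x + 1202

From α + 23 = √(-673), squaring gives (α + 23)^2 = -673, i.e. α^2 + 46α + 529 = -673, so α^2 + 46α + 1202 = 0. The discriminant of x^2 + 46x + 1202 is (46)^2 - 4·(1202) = 2116 - 4808 = -2692, and 4·(-673) is not a perfect square in Q since -673 is squarefree and ≠ 1. Hence x^2 + 46x + 1202 is irreducible over Q and is the minimal polynomial of α.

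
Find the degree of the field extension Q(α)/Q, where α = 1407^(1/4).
[Q(α):Q] = 4

α is a root of x^4 - 1407. By Eisenstein's criterion at the prime p = 3 (which divides the constant term 1407 but p^2 = 9 does not, since 1407 is squarefree), x^4 - 1407 is irreducible over Q. Hence [Q(α):Q] = 4.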